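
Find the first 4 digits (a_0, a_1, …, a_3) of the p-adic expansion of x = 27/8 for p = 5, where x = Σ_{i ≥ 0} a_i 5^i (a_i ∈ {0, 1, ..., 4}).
(a_0, …, a_3) = (4, 3, 0, 3)

v_5(27/8) = 0 (numerator and denominator both coprime to 5), so x ∈ ℤ_5^×. Compute digits iteratively via a_i = x_i mod 5, x_{i+1} = (x_i − a_i)/5, with x_0 = x:
  x_0 = 27/8;  a_0 = 4;  x_1 = (x_0 − 4)/5 = -1/8
  x_1 = -1/8;  a_1 = 3;  x_2 = (x_1 − 3)/5 = -5/8
  x_2 = -5/8;  a_2 = 0;  x_3 = (x_2 − 0)/5 = -1/8
  x_3 = -1/8;  a_3 = 3;  x_4 = (x_3 − 3)/5 = -5/8
Digits: (4, 3, 0, 3).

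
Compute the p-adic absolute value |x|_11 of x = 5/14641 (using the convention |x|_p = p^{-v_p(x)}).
|5/14641|_11 = 14641

Step 1 — compute v_11(x) by factoring powers of 11 out of the numerator and denominator: v_11(5/14641) = -4. Step 2 — apply |x|_p = p^{-v_p(x)} = 11^{4} = 14641.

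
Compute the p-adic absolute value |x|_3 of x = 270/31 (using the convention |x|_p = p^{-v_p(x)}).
|270/31|_3 = 1/27

Step 1 — compute v_3(x) by factoring powers of 3 out of the numerator and denominator: v_3(270/31) = 3. Step 2 — apply |x|_p = p^{-v_p(x)} = 3^{-3} = 1/27.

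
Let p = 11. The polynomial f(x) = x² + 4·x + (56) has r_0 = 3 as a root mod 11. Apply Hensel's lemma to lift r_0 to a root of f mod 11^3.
r_2 = 201 (mod 1331)

Hensel: r_{i+1} = r_i − f(r_i)·(f′(r_i))^{-1} mod 11^{i+2}, f′(x) = 2x + 4. Iterate:
  r_0 = 3 (mod 11)
  r_1 = 80 (mod 121)
  r_2 = 201 (mod 1331)
Final: r = 201 satisfies f(r) ≡ 0 mod 11^3.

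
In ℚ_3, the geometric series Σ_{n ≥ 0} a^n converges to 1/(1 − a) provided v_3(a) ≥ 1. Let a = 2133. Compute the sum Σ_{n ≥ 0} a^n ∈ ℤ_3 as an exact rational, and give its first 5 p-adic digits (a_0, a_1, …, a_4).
Σ a^n = 1/(1 − a) = -1/2132;  first 5 digits = (1, 0, 0, 1, 2)

v_3(a) = 3 ≥ 1, so the series converges in ℤ_3 to 1/(1 − a) = 1/(1 − 2133) = -1/2132. Expand this rational in ℤ_3: compute digits iteratively via d_i = x_i mod 3, x_{i+1} = (x_i − d_i)/3. The first 5 digits are (1, 0, 0, 1, 2).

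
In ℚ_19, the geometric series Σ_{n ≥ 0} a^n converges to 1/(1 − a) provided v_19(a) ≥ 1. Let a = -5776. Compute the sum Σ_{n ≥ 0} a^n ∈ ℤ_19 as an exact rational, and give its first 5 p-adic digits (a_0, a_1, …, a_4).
Σ a^n = 1/(1 − a) = 1/5777;  first 5 digits = (1, 0, 3, 18, 8)

v_19(a) = 2 ≥ 1, so the series converges in ℤ_19 to 1/(1 − a) = 1/(1 − (-5776)) = 1/5777. Expand this rational in ℤ_19: compute digits iteratively via d_i = x_i mod 19, x_{i+1} = (x_i − d_i)/19. The first 5 digits are (1, 0, 3, 18, 8).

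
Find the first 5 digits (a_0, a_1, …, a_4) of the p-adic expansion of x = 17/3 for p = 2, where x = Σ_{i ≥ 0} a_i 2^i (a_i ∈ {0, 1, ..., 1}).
(a_0, …, a_4) = (1, 1, 0, 1, 1)

v_2(17/3) = 0 (numerator and denominator both coprime to 2), so x ∈ ℤ_2^×. Compute digits iteratively via a_i = x_i mod 2, x_{i+1} = (x_i − a_i)/2, with x_0 = x:
  x_0 = 17/3;  a_0 = 1;  x_1 = (x_0 − 1)/2 = 7/3
  x_1 = 7/3;  a_1 = 1;  x_2 = (x_1 − 1)/2 = 2/3
  x_2 = 2/3;  a_2 = 0;  x_3 = (x_2 − 0)/2 = 1/3
  x_3 = 1/3;  a_3 = 1;  x_4 = (x_3 − 1)/2 = -1/3
  x_4 = -1/3;  a_4 = 1;  x_5 = (x_4 − 1)/2 = -2/3
Digits: (1, 1, 0, 1, 1).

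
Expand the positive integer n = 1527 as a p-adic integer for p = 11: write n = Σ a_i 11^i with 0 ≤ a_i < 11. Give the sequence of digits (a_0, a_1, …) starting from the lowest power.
(a_0, a_1, …) = (9, 6, 1, 1)

Repeated division by 11 gives the digits low-to-high: 1527 = 9 + 6·11^1 + 1·11^2 + 1·11^3. Digit sequence: (9, 6, 1, 1).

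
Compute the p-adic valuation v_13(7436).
v_13(7436) = 2

v_13(n) is the largest exponent k such that 13^k divides n. Factor out: 7436 = 13^2 · 44. (Sign doesn't affect v_p.) So v_13(7436) = 2.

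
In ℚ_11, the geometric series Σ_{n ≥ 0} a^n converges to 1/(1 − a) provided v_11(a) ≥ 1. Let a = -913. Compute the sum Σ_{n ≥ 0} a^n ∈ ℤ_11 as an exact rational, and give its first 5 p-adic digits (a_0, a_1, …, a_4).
Σ a^n = 1/(1 − a) = 1/914;  first 5 digits = (1, 5, 6, 2, 5)

v_11(a) = 1 ≥ 1, so the series converges in ℤ_11 to 1/(1 − a) = 1/(1 − (-913)) = 1/914. Expand this rational in ℤ_11: compute digits iteratively via d_i = x_i mod 11, x_{i+1} = (x_i − d_i)/11. The first 5 digits are (1, 5, 6, 2, 5).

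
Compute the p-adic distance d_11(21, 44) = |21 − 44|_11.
d_11(21, 44) = 1

Step 1 — x − y = 21 − 44 = -23. Step 2 — v_11(-23) = 0 (factor: -23 = −(11^0 · 23); the sign does not affect v_p). Step 3 — |x − y|_11 = 11^{0} = 1.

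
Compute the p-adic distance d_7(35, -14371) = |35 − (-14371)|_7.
d_7(35, -14371) = 1/2401

Step 1 — x − y = 35 − (-14371) = 14406. Step 2 — v_7(14406) = 4 (factor: 14406 = (7^4 · 6); the sign does not affect v_p). Step 3 — |x − y|_7 = 7^{-4} = 1/2401.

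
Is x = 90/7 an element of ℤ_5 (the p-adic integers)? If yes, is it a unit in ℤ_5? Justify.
x ∈ ℤ_5 but not a unit; v_5(x) = 1 > 0

ℤ_5 = {x ∈ ℚ_5 : v_5(x) ≥ 0} and ℤ_5^× = {x ∈ ℤ_5 : v_5(x) = 0}. Here v_5(90/7) = v_5(num) − v_5(den) = 1; compare against these criteria.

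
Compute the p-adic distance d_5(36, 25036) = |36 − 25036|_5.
d_5(36, 25036) = 1/3125

Step 1 — x − y = 36 − 25036 = -25000. Step 2 — v_5(-25000) = 5 (factor: -25000 = −(5^5 · 8); the sign does not affect v_p). Step 3 — |x − y|_5 = 5^{-5} = 1/3125.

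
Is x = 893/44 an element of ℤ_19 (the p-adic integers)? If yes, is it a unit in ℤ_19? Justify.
x ∈ ℤ_19 but not a unit; v_19(x) = 1 > 0

ℤ_19 = {x ∈ ℚ_19 : v_19(x) ≥ 0} and ℤ_19^× = {x ∈ ℤ_19 : v_19(x) = 0}. Here v_19(893/44) = v_19(num) − v_19(den) = 1; compare against these criteria.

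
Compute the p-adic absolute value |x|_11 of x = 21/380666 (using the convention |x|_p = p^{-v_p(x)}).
|21/380666|_11 = 14641

Step 1 — compute v_11(x) by factoring powers of 11 out of the numerator and denominator: v_11(21/380666) = -4. Step 2 — apply |x|_p = p^{-v_p(x)} = 11^{4} = 14641.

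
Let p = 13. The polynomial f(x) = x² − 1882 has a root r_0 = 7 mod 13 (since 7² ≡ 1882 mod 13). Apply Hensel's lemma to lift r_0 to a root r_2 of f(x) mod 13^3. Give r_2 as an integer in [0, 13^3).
r_2 = 1502 (mod 2197)

Hensel's recurrence: r_{i+1} = r_i − f(r_i)·(f′(r_i))^{-1} mod 13^{i+2}, with f′(x) = 2x. Iterate:
  r_0 = 7 (mod 13)
  r_1 = 150 (mod 169)
  r_2 = 1502 (mod 2197)
Final: r_2 = 1502, and one checks f(r_2) ≡ 0 mod 13^3.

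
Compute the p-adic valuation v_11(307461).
v_11(307461) = 4

v_11(n) is the largest exponent k such that 11^k divides n. Factor out: 307461 = 11^4 · 21. (Sign doesn't affect v_p.) So v_11(307461) = 4.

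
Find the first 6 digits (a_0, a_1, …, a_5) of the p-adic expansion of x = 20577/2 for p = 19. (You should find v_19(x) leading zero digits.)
(a_0, …, a_5) = (0, 0, 0, 11, 9, 9)

v_19(20577/2) = 3, so a_0 = ... = a_2 = 0. Factor out: x = 19^3 · u with u = 3/2 a unit in ℤ_19. Expand u iteratively via a_{v+i} = u_i mod 19, u_{i+1} = (u_i − a_{v+i})/19:
  u_0 = 3/2;  a_3 = 11;  u_1 = (u_0 − 11)/19 = -1/2
  u_1 = -1/2;  a_4 = 9;  u_2 = (u_1 − 9)/19 = -1/2
  u_2 = -1/2;  a_5 = 9;  u_3 = (u_2 − 9)/19 = -1/2
Digits: (0, 0, 0, 11, 9, 9).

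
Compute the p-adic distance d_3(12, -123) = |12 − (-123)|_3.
d_3(12, -123) = 1/27

Step 1 — x − y = 12 − (-123) = 135. Step 2 — v_3(135) = 3 (factor: 135 = (3^3 · 5); the sign does not affect v_p). Step 3 — |x − y|_3 = 3^{-3} = 1/27.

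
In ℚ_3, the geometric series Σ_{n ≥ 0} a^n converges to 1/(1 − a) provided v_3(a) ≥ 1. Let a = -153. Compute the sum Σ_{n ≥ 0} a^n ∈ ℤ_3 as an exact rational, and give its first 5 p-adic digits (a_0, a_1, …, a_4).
Σ a^n = 1/(1 − a) = 1/154;  first 5 digits = (1, 0, 1, 0, 2)

v_3(a) = 2 ≥ 1, so the series converges in ℤ_3 to 1/(1 − a) = 1/(1 − (-153)) = 1/154. Expand this rational in ℤ_3: compute digits iteratively via d_i = x_i mod 3, x_{i+1} = (x_i − d_i)/3. The first 5 digits are (1, 0, 1, 0, 2).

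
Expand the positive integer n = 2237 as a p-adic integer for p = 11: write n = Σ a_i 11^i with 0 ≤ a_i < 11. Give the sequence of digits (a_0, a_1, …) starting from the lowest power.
(a_0, a_1, …) = (4, 5, 7, 1)

Repeated division by 11 gives the digits low-to-high: 2237 = 4 + 5·11^1 + 7·11^2 + 1·11^3. Digit sequence: (4, 5, 7, 1).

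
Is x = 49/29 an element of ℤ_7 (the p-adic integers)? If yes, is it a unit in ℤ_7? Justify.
x ∈ ℤ_7 but not a unit; v_7(x) = 2 > 0

ℤ_7 = {x ∈ ℚ_7 : v_7(x) ≥ 0} and ℤ_7^× = {x ∈ ℤ_7 : v_7(x) = 0}. Here v_7(49/29) = v_7(num) − v_7(den) = 2; compare against these criteria.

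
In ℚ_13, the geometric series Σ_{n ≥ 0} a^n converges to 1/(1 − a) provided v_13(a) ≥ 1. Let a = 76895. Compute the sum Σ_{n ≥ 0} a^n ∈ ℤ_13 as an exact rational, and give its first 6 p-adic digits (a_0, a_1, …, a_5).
Σ a^n = 1/(1 − a) = -1/76894;  first 6 digits = (1, 0, 0, 9, 2, 0)

v_13(a) = 3 ≥ 1, so the series converges in ℤ_13 to 1/(1 − a) = 1/(1 − 76895) = -1/76894. Expand this rational in ℤ_13: compute digits iteratively via d_i = x_i mod 13, x_{i+1} = (x_i − d_i)/13. The first 6 digits are (1, 0, 0, 9, 2, 0).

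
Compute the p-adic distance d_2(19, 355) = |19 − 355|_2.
d_2(19, 355) = 1/16

Step 1 — x − y = 19 − 355 = -336. Step 2 — v_2(-336) = 4 (factor: -336 = −(2^4 · 21); the sign does not affect v_p). Step 3 — |x − y|_2 = 2^{-4} = 1/16.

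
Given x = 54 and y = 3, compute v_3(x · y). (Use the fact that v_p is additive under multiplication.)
v_3(162) = 4

v_p(x) = 3 (factor: 54 = 3^3 · 2); v_p(y) = 1 (factor: 3 = 3^1 · 1). Additivity: v_p(xy) = v_p(x) + v_p(y) = 3 + 1 = 4. (Direct check: xy = 162 = 3^4 · (2).)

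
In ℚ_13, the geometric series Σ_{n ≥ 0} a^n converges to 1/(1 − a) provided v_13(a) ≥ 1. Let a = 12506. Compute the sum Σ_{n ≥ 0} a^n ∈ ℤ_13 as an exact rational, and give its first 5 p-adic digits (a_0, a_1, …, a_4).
Σ a^n = 1/(1 − a) = -1/12505;  first 5 digits = (1, 0, 9, 5, 3)

v_13(a) = 2 ≥ 1, so the series converges in ℤ_13 to 1/(1 − a) = 1/(1 − 12506) = -1/12505. Expand this rational in ℤ_13: compute digits iteratively via d_i = x_i mod 13, x_{i+1} = (x_i − d_i)/13. The first 5 digits are (1, 0, 9, 5, 3).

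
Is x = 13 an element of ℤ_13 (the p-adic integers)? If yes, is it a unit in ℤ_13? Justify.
x ∈ ℤ_13 but not a unit; v_13(x) = 1 > 0

ℤ_13 = {x ∈ ℚ_13 : v_13(x) ≥ 0} and ℤ_13^× = {x ∈ ℤ_13 : v_13(x) = 0}. Here v_13(13) = v_13(num) − v_13(den) = 1; compare against these criteria.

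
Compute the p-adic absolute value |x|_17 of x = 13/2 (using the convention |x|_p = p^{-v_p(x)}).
|13/2|_17 = 1

Step 1 — compute v_17(x) by factoring powers of 17 out of the numerator and denominator: v_17(13/2) = 0. Step 2 — apply |x|_p = p^{-v_p(x)} = 17^{0} = 1.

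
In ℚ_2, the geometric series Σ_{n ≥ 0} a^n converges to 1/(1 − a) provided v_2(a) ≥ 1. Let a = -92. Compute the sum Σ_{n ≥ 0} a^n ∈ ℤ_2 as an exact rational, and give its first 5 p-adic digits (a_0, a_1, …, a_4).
Σ a^n = 1/(1 − a) = 1/93;  first 5 digits = (1, 0, 1, 0, 1)

v_2(a) = 2 ≥ 1, so the series converges in ℤ_2 to 1/(1 − a) = 1/(1 − (-92)) = 1/93. Expand this rational in ℤ_2: compute digits iteratively via d_i = x_i mod 2, x_{i+1} = (x_i − d_i)/2. The first 5 digits are (1, 0, 1, 0, 1).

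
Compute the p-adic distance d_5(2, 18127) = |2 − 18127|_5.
d_5(2, 18127) = 1/625

Step 1 — x − y = 2 − 18127 = -18125. Step 2 — v_5(-18125) = 4 (factor: -18125 = −(5^4 · 29); the sign does not affect v_p). Step 3 — |x − y|_5 = 5^{-4} = 1/625.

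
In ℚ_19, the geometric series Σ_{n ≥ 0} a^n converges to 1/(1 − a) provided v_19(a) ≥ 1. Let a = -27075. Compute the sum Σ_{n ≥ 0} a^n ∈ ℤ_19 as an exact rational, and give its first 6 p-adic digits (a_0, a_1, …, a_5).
Σ a^n = 1/(1 − a) = 1/27076;  first 6 digits = (1, 0, 1, 15, 0, 11)

v_19(a) = 2 ≥ 1, so the series converges in ℤ_19 to 1/(1 − a) = 1/(1 − (-27075)) = 1/27076. Expand this rational in ℤ_19: compute digits iteratively via d_i = x_i mod 19, x_{i+1} = (x_i − d_i)/19. The first 6 digits are (1, 0, 1, 15, 0, 11).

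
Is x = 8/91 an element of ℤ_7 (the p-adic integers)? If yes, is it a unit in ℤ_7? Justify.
x ∉ ℤ_7 (v_7(x) = -1 < 0)

ℤ_7 = {x ∈ ℚ_7 : v_7(x) ≥ 0} and ℤ_7^× = {x ∈ ℤ_7 : v_7(x) = 0}. Here v_7(8/91) = v_7(num) − v_7(den) = -1; compare against these criteria.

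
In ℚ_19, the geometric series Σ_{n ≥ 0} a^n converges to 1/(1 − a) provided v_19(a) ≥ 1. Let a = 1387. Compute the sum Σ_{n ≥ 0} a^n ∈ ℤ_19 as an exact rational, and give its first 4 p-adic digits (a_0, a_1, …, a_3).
Σ a^n = 1/(1 − a) = -1/1386;  first 4 digits = (1, 16, 12, 6)

v_19(a) = 1 ≥ 1, so the series converges in ℤ_19 to 1/(1 − a) = 1/(1 − 1387) = -1/1386. Expand this rational in ℤ_19: compute digits iteratively via d_i = x_i mod 19, x_{i+1} = (x_i − d_i)/19. The first 4 digits are (1, 16, 12, 6).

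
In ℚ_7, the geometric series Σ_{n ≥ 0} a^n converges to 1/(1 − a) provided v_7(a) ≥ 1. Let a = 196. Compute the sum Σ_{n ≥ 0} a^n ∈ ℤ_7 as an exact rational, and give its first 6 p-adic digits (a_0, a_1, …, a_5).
Σ a^n = 1/(1 − a) = -1/195;  first 6 digits = (1, 0, 4, 0, 2, 2)

v_7(a) = 2 ≥ 1, so the series converges in ℤ_7 to 1/(1 − a) = 1/(1 − 196) = -1/195. Expand this rational in ℤ_7: compute digits iteratively via d_i = x_i mod 7, x_{i+1} = (x_i − d_i)/7. The first 6 digits are (1, 0, 4, 0, 2, 2).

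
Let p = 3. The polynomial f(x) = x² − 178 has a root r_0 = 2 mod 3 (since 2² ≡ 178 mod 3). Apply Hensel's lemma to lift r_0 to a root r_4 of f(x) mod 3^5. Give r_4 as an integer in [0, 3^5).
r_4 = 158 (mod 243)

Hensel's recurrence: r_{i+1} = r_i − f(r_i)·(f′(r_i))^{-1} mod 3^{i+2}, with f′(x) = 2x. Iterate:
  r_0 = 2 (mod 3)
  r_1 = 5 (mod 9)
  r_2 = 23 (mod 27)
  r_3 = 77 (mod 81)
  r_4 = 158 (mod 243)
Final: r_4 = 158, and one checks f(r_4) ≡ 0 mod 3^5.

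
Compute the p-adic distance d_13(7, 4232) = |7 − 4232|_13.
d_13(7, 4232) = 1/169

Step 1 — x − y = 7 − 4232 = -4225. Step 2 — v_13(-4225) = 2 (factor: -4225 = −(13^2 · 25); the sign does not affect v_p). Step 3 — |x − y|_13 = 13^{-2} = 1/169.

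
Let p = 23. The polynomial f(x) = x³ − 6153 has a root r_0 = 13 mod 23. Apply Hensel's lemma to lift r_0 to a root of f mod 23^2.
r_1 = 266 (mod 529)

Hensel: r_{i+1} = r_i − f(r_i)/f′(r_i) mod 23^{i+2}, where f′(x) = 3x². Iterate:
  r_0 = 13 (mod 23)
  r_1 = 266 (mod 529)
Final: r = 266 with f(r) ≡ 0 mod 23^2.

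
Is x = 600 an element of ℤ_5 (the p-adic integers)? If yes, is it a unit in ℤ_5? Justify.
x ∈ ℤ_5 but not a unit; v_5(x) = 2 > 0

ℤ_5 = {x ∈ ℚ_5 : v_5(x) ≥ 0} and ℤ_5^× = {x ∈ ℤ_5 : v_5(x) = 0}. Here v_5(600) = v_5(num) − v_5(den) = 2; compare against these criteria.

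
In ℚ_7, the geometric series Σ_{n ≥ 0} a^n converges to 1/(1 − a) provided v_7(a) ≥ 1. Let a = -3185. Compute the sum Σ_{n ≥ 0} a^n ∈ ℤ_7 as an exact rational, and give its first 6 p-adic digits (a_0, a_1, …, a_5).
Σ a^n = 1/(1 − a) = 1/3186;  first 6 digits = (1, 0, 5, 4, 2, 1)

v_7(a) = 2 ≥ 1, so the series converges in ℤ_7 to 1/(1 − a) = 1/(1 − (-3185)) = 1/3186. Expand this rational in ℤ_7: compute digits iteratively via d_i = x_i mod 7, x_{i+1} = (x_i − d_i)/7. The first 6 digits are (1, 0, 5, 4, 2, 1).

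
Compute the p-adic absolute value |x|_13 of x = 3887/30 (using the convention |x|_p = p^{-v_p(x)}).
|3887/30|_13 = 1/169

Step 1 — compute v_13(x) by factoring powers of 13 out of the numerator and denominator: v_13(3887/30) = 2. Step 2 — apply |x|_p = p^{-v_p(x)} = 13^{-2} = 1/169.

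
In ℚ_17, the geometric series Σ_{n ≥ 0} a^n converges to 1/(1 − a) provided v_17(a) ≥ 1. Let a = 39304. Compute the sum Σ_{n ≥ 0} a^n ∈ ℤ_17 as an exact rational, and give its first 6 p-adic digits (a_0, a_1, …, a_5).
Σ a^n = 1/(1 − a) = -1/39303;  first 6 digits = (1, 0, 0, 8, 0, 0)

v_17(a) = 3 ≥ 1, so the series converges in ℤ_17 to 1/(1 − a) = 1/(1 − 39304) = -1/39303. Expand this rational in ℤ_17: compute digits iteratively via d_i = x_i mod 17, x_{i+1} = (x_i − d_i)/17. The first 6 digits are (1, 0, 0, 8, 0, 0).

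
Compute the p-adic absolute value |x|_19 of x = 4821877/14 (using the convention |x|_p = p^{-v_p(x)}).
|4821877/14|_19 = 1/130321

Step 1 — compute v_19(x) by factoring powers of 19 out of the numerator and denominator: v_19(4821877/14) = 4. Step 2 — apply |x|_p = p^{-v_p(x)} = 19^{-4} = 1/130321.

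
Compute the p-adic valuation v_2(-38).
v_2(-38) = 1

v_2(n) is the largest exponent k such that 2^k divides n. Factor out: -38 = -2^1 · 19. (Sign doesn't affect v_p.) So v_2(-38) = 1.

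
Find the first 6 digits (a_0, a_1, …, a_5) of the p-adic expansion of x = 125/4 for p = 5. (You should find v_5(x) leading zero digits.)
(a_0, …, a_5) = (0, 0, 0, 4, 3, 3)

v_5(125/4) = 3, so a_0 = ... = a_2 = 0. Factor out: x = 5^3 · u with u = 1/4 a unit in ℤ_5. Expand u iteratively via a_{v+i} = u_i mod 5, u_{i+1} = (u_i − a_{v+i})/5:
  u_0 = 1/4;  a_3 = 4;  u_1 = (u_0 − 4)/5 = -3/4
  u_1 = -3/4;  a_4 = 3;  u_2 = (u_1 − 3)/5 = -3/4
  u_2 = -3/4;  a_5 = 3;  u_3 = (u_2 − 3)/5 = -3/4
Digits: (0, 0, 0, 4, 3, 3).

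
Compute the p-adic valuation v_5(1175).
v_5(1175) = 2

v_5(n) is the largest exponent k such that 5^k divides n. Factor out: 1175 = 5^2 · 47. (Sign doesn't affect v_p.) So v_5(1175) = 2.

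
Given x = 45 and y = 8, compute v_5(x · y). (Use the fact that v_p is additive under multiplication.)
v_5(360) = 1

v_p(x) = 1 (factor: 45 = 5^1 · 9); v_p(y) = 0 (factor: 8 = 5^0 · 8). Additivity: v_p(xy) = v_p(x) + v_p(y) = 1 + 0 = 1. (Direct check: xy = 360 = 5^1 · (72).)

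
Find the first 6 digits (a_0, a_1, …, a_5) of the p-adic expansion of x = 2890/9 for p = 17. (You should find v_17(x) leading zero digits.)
(a_0, …, a_5) = (0, 0, 3, 15, 1, 15)

v_17(2890/9) = 2, so a_0 = ... = a_1 = 0. Factor out: x = 17^2 · u with u = 10/9 a unit in ℤ_17. Expand u iteratively via a_{v+i} = u_i mod 17, u_{i+1} = (u_i − a_{v+i})/17:
  u_0 = 10/9;  a_2 = 3;  u_1 = (u_0 − 3)/17 = -1/9
  u_1 = -1/9;  a_3 = 15;  u_2 = (u_1 − 15)/17 = -8/9
  u_2 = -8/9;  a_4 = 1;  u_3 = (u_2 − 1)/17 = -1/9
  u_3 = -1/9;  a_5 = 15;  u_4 = (u_3 − 15)/17 = -8/9
Digits: (0, 0, 3, 15, 1, 15).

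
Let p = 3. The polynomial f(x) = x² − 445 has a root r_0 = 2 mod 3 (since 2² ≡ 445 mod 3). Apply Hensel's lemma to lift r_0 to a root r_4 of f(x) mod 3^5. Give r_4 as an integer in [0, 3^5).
r_4 = 92 (mod 243)

Hensel's recurrence: r_{i+1} = r_i − f(r_i)·(f′(r_i))^{-1} mod 3^{i+2}, with f′(x) = 2x. Iterate:
  r_0 = 2 (mod 3)
  r_1 = 2 (mod 9)
  r_2 = 11 (mod 27)
  r_3 = 11 (mod 81)
  r_4 = 92 (mod 243)
Final: r_4 = 92, and one checks f(r_4) ≡ 0 mod 3^5.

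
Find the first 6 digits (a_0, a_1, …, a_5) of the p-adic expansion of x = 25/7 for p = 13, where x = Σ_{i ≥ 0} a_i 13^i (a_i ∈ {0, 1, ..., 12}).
(a_0, …, a_5) = (11, 5, 7, 5, 7, 5)

v_13(25/7) = 0 (numerator and denominator both coprime to 13), so x ∈ ℤ_13^×. Compute digits iteratively via a_i = x_i mod 13, x_{i+1} = (x_i − a_i)/13, with x_0 = x:
  x_0 = 25/7;  a_0 = 11;  x_1 = (x_0 − 11)/13 = -4/7
  x_1 = -4/7;  a_1 = 5;  x_2 = (x_1 − 5)/13 = -3/7
  x_2 = -3/7;  a_2 = 7;  x_3 = (x_2 − 7)/13 = -4/7
  x_3 = -4/7;  a_3 = 5;  x_4 = (x_3 − 5)/13 = -3/7
  x_4 = -3/7;  a_4 = 7;  x_5 = (x_4 − 7)/13 = -4/7
  x_5 = -4/7;  a_5 = 5;  x_6 = (x_5 − 5)/13 = -3/7
Digits: (11, 5, 7, 5, 7, 5).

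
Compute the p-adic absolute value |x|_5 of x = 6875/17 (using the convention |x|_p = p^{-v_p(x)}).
|6875/17|_5 = 1/625

Step 1 — compute v_5(x) by factoring powers of 5 out of the numerator and denominator: v_5(6875/17) = 4. Step 2 — apply |x|_p = p^{-v_p(x)} = 5^{-4} = 1/625.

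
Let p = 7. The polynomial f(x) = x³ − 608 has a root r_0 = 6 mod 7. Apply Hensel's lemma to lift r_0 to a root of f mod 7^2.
r_1 = 6 (mod 49)

Hensel: r_{i+1} = r_i − f(r_i)/f′(r_i) mod 7^{i+2}, where f′(x) = 3x². Iterate:
  r_0 = 6 (mod 7)
  r_1 = 6 (mod 49)
Final: r = 6 with f(r) ≡ 0 mod 7^2.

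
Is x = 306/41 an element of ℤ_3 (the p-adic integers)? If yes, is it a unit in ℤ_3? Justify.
x ∈ ℤ_3 but not a unit; v_3(x) = 2 > 0

ℤ_3 = {x ∈ ℚ_3 : v_3(x) ≥ 0} and ℤ_3^× = {x ∈ ℤ_3 : v_3(x) = 0}. Here v_3(306/41) = v_3(num) − v_3(den) = 2; compare against these criteria.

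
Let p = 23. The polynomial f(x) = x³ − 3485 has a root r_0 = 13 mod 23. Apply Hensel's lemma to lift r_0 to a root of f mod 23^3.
r_2 = 11881 (mod 12167)

Hensel: r_{i+1} = r_i − f(r_i)/f′(r_i) mod 23^{i+2}, where f′(x) = 3x². Iterate:
  r_0 = 13 (mod 23)
  r_1 = 243 (mod 529)
  r_2 = 11881 (mod 12167)
Final: r = 11881 with f(r) ≡ 0 mod 23^3.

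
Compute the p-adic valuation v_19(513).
v_19(513) = 1

v_19(n) is the largest exponent k such that 19^k divides n. Factor out: 513 = 19^1 · 27. (Sign doesn't affect v_p.) So v_19(513) = 1.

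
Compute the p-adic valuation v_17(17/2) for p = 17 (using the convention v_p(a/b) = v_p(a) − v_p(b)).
v_17(17/2) = 1

Factor powers of 17 from the numerator and denominator of the reduced fraction: 17 = 17^1 · 1 and 2 = 17^0 · 2. Apply v_p(a/b) = v_p(a) − v_p(b): v_17(17/2) = 1 − 0 = 1.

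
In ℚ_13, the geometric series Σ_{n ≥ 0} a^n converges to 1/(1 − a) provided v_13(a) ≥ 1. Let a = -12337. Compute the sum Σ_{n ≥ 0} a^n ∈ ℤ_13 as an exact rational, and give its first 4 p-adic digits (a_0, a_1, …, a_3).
Σ a^n = 1/(1 − a) = 1/12338;  first 4 digits = (1, 0, 5, 7)

v_13(a) = 2 ≥ 1, so the series converges in ℤ_13 to 1/(1 − a) = 1/(1 − (-12337)) = 1/12338. Expand this rational in ℤ_13: compute digits iteratively via d_i = x_i mod 13, x_{i+1} = (x_i − d_i)/13. The first 4 digits are (1, 0, 5, 7).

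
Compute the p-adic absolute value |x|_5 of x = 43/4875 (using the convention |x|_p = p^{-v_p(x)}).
|43/4875|_5 = 125

Step 1 — compute v_5(x) by factoring powers of 5 out of the numerator and denominator: v_5(43/4875) = -3. Step 2 — apply |x|_p = p^{-v_p(x)} = 5^{3} = 125.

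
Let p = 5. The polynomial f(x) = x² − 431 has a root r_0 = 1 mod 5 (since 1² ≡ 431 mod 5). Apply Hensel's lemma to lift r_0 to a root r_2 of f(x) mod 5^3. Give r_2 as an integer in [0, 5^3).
r_2 = 41 (mod 125)

Hensel's recurrence: r_{i+1} = r_i − f(r_i)·(f′(r_i))^{-1} mod 5^{i+2}, with f′(x) = 2x. Iterate:
  r_0 = 1 (mod 5)
  r_1 = 16 (mod 25)
  r_2 = 41 (mod 125)
Final: r_2 = 41, and one checks f(r_2) ≡ 0 mod 5^3.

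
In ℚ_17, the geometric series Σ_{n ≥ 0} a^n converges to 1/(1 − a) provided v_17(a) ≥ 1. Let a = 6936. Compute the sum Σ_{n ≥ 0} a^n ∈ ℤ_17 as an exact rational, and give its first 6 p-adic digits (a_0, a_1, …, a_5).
Σ a^n = 1/(1 − a) = -1/6935;  first 6 digits = (1, 0, 7, 1, 15, 16)

v_17(a) = 2 ≥ 1, so the series converges in ℤ_17 to 1/(1 − a) = 1/(1 − 6936) = -1/6935. Expand this rational in ℤ_17: compute digits iteratively via d_i = x_i mod 17, x_{i+1} = (x_i − d_i)/17. The first 6 digits are (1, 0, 7, 1, 15, 16).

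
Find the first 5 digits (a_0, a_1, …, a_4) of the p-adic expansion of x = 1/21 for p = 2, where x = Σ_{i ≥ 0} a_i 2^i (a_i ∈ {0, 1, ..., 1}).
(a_0, …, a_4) = (1, 0, 1, 1, 1)

v_2(1/21) = 0 (numerator and denominator both coprime to 2), so x ∈ ℤ_2^×. Compute digits iteratively via a_i = x_i mod 2, x_{i+1} = (x_i − a_i)/2, with x_0 = x:
  x_0 = 1/21;  a_0 = 1;  x_1 = (x_0 − 1)/2 = -10/21
  x_1 = -10/21;  a_1 = 0;  x_2 = (x_1 − 0)/2 = -5/21
  x_2 = -5/21;  a_2 = 1;  x_3 = (x_2 − 1)/2 = -13/21
  x_3 = -13/21;  a_3 = 1;  x_4 = (x_3 − 1)/2 = -17/21
  x_4 = -17/21;  a_4 = 1;  x_5 = (x_4 − 1)/2 = -19/21
Digits: (1, 0, 1, 1, 1).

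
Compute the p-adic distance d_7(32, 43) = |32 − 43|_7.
d_7(32, 43) = 1

Step 1 — x − y = 32 − 43 = -11. Step 2 — v_7(-11) = 0 (factor: -11 = −(7^0 · 11); the sign does not affect v_p). Step 3 — |x − y|_7 = 7^{0} = 1.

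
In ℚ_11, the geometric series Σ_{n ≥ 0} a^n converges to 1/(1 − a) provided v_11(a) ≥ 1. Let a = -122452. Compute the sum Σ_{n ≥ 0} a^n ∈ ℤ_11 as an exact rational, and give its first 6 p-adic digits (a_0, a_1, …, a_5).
Σ a^n = 1/(1 − a) = 1/122453;  first 6 digits = (1, 0, 0, 7, 2, 10)

v_11(a) = 3 ≥ 1, so the series converges in ℤ_11 to 1/(1 − a) = 1/(1 − (-122452)) = 1/122453. Expand this rational in ℤ_11: compute digits iteratively via d_i = x_i mod 11, x_{i+1} = (x_i − d_i)/11. The first 6 digits are (1, 0, 0, 7, 2, 10).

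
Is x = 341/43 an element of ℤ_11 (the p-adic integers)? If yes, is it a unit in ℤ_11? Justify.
x ∈ ℤ_11 but not a unit; v_11(x) = 1 > 0

ℤ_11 = {x ∈ ℚ_11 : v_11(x) ≥ 0} and ℤ_11^× = {x ∈ ℤ_11 : v_11(x) = 0}. Here v_11(341/43) = v_11(num) − v_11(den) = 1; compare against these criteria.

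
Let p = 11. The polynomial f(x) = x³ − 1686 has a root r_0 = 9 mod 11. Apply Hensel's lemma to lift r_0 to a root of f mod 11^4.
r_3 = 12340 (mod 14641)

Hensel: r_{i+1} = r_i − f(r_i)/f′(r_i) mod 11^{i+2}, where f′(x) = 3x². Iterate:
  r_0 = 9 (mod 11)
  r_1 = 119 (mod 121)
  r_2 = 361 (mod 1331)
  r_3 = 12340 (mod 14641)
Final: r = 12340 with f(r) ≡ 0 mod 11^4.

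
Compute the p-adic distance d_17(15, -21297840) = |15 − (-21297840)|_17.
d_17(15, -21297840) = 1/1419857

Step 1 — x − y = 15 − (-21297840) = 21297855. Step 2 — v_17(21297855) = 5 (factor: 21297855 = (17^5 · 15); the sign does not affect v_p). Step 3 — |x − y|_17 = 17^{-5} = 1/1419857.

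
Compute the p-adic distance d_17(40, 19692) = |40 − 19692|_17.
d_17(40, 19692) = 1/4913

Step 1 — x − y = 40 − 19692 = -19652. Step 2 — v_17(-19652) = 3 (factor: -19652 = −(17^3 · 4); the sign does not affect v_p). Step 3 — |x − y|_17 = 17^{-3} = 1/4913.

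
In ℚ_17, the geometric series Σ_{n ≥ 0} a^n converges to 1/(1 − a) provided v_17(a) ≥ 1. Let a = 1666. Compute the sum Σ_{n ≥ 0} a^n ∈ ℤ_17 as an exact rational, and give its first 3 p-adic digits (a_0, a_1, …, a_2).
Σ a^n = 1/(1 − a) = -1/1665;  first 3 digits = (1, 13, 4)

v_17(a) = 1 ≥ 1, so the series converges in ℤ_17 to 1/(1 − a) = 1/(1 − 1666) = -1/1665. Expand this rational in ℤ_17: compute digits iteratively via d_i = x_i mod 17, x_{i+1} = (x_i − d_i)/17. The first 3 digits are (1, 13, 4).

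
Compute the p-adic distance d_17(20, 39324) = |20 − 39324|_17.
d_17(20, 39324) = 1/4913

Step 1 — x − y = 20 − 39324 = -39304. Step 2 — v_17(-39304) = 3 (factor: -39304 = −(17^3 · 8); the sign does not affect v_p). Step 3 — |x − y|_17 = 17^{-3} = 1/4913.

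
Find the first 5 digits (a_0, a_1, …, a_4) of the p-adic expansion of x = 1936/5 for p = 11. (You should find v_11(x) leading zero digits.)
(a_0, …, a_4) = (0, 0, 1, 9, 8)

v_11(1936/5) = 2, so a_0 = ... = a_1 = 0. Factor out: x = 11^2 · u with u = 16/5 a unit in ℤ_11. Expand u iteratively via a_{v+i} = u_i mod 11, u_{i+1} = (u_i − a_{v+i})/11:
  u_0 = 16/5;  a_2 = 1;  u_1 = (u_0 − 1)/11 = 1/5
  u_1 = 1/5;  a_3 = 9;  u_2 = (u_1 − 9)/11 = -4/5
  u_2 = -4/5;  a_4 = 8;  u_3 = (u_2 − 8)/11 = -4/5
Digits: (0, 0, 1, 9, 8).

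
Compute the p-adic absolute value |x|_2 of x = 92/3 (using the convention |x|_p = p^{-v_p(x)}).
|92/3|_2 = 1/4

Step 1 — compute v_2(x) by factoring powers of 2 out of the numerator and denominator: v_2(92/3) = 2. Step 2 — apply |x|_p = p^{-v_p(x)} = 2^{-2} = 1/4.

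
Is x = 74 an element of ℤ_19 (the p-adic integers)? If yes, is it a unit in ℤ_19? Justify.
x ∈ ℤ_19^× (unit); v_19(x) = 0

ℤ_19 = {x ∈ ℚ_19 : v_19(x) ≥ 0} and ℤ_19^× = {x ∈ ℤ_19 : v_19(x) = 0}. Here v_19(74) = v_19(num) − v_19(den) = 0; compare against these criteria.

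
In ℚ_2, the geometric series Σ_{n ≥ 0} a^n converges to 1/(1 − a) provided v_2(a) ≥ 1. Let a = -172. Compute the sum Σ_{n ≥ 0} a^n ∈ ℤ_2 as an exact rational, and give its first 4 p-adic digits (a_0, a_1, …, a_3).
Σ a^n = 1/(1 − a) = 1/173;  first 4 digits = (1, 0, 1, 0)

v_2(a) = 2 ≥ 1, so the series converges in ℤ_2 to 1/(1 − a) = 1/(1 − (-172)) = 1/173. Expand this rational in ℤ_2: compute digits iteratively via d_i = x_i mod 2, x_{i+1} = (x_i − d_i)/2. The first 4 digits are (1, 0, 1, 0).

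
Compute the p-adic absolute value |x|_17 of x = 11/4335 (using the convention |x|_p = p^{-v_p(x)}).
|11/4335|_17 = 289

Step 1 — compute v_17(x) by factoring powers of 17 out of the numerator and denominator: v_17(11/4335) = -2. Step 2 — apply |x|_p = p^{-v_p(x)} = 17^{2} = 289.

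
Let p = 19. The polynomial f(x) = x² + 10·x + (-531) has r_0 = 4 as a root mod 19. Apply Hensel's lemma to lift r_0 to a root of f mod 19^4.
r_3 = 37795 (mod 130321)

Hensel: r_{i+1} = r_i − f(r_i)·(f′(r_i))^{-1} mod 19^{i+2}, f′(x) = 2x + 10. Iterate:
  r_0 = 4 (mod 19)
  r_1 = 251 (mod 361)
  r_2 = 3500 (mod 6859)
  r_3 = 37795 (mod 130321)
Final: r = 37795 satisfies f(r) ≡ 0 mod 19^4.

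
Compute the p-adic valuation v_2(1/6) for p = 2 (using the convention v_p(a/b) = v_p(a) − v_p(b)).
v_2(1/6) = -1

Factor powers of 2 from the numerator and denominator of the reduced fraction: 1 = 2^0 · 1 and 6 = 2^1 · 3. Apply v_p(a/b) = v_p(a) − v_p(b): v_2(1/6) = 0 − 1 = -1.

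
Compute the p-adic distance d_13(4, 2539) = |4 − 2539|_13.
d_13(4, 2539) = 1/169

Step 1 — x − y = 4 − 2539 = -2535. Step 2 — v_13(-2535) = 2 (factor: -2535 = −(13^2 · 15); the sign does not affect v_p). Step 3 — |x − y|_13 = 13^{-2} = 1/169.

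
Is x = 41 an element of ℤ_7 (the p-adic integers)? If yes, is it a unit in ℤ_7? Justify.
x ∈ ℤ_7^× (unit); v_7(x) = 0

ℤ_7 = {x ∈ ℚ_7 : v_7(x) ≥ 0} and ℤ_7^× = {x ∈ ℤ_7 : v_7(x) = 0}. Here v_7(41) = v_7(num) − v_7(den) = 0; compare against these criteria.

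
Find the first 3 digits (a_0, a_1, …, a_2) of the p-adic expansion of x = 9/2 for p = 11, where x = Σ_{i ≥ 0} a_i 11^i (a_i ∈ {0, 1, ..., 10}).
(a_0, …, a_2) = (10, 5, 5)

v_11(9/2) = 0 (numerator and denominator both coprime to 11), so x ∈ ℤ_11^×. Compute digits iteratively via a_i = x_i mod 11, x_{i+1} = (x_i − a_i)/11, with x_0 = x:
  x_0 = 9/2;  a_0 = 10;  x_1 = (x_0 − 10)/11 = -1/2
  x_1 = -1/2;  a_1 = 5;  x_2 = (x_1 − 5)/11 = -1/2
  x_2 = -1/2;  a_2 = 5;  x_3 = (x_2 − 5)/11 = -1/2
Digits: (10, 5, 5).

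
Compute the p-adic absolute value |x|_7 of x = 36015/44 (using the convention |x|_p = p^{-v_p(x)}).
|36015/44|_7 = 1/2401

Step 1 — compute v_7(x) by factoring powers of 7 out of the numerator and denominator: v_7(36015/44) = 4. Step 2 — apply |x|_p = p^{-v_p(x)} = 7^{-4} = 1/2401.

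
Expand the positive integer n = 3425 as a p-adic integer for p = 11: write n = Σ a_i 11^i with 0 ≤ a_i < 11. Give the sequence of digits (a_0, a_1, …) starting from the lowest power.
(a_0, a_1, …) = (4, 3, 6, 2)

Repeated division by 11 gives the digits low-to-high: 3425 = 4 + 3·11^1 + 6·11^2 + 2·11^3. Digit sequence: (4, 3, 6, 2).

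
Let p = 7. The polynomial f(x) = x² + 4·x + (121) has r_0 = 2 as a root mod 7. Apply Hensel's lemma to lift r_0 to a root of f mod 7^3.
r_2 = 261 (mod 343)

Hensel: r_{i+1} = r_i − f(r_i)·(f′(r_i))^{-1} mod 7^{i+2}, f′(x) = 2x + 4. Iterate:
  r_0 = 2 (mod 7)
  r_1 = 16 (mod 49)
  r_2 = 261 (mod 343)
Final: r = 261 satisfies f(r) ≡ 0 mod 7^3.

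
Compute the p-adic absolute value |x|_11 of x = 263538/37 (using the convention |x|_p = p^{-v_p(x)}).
|263538/37|_11 = 1/14641

Step 1 — compute v_11(x) by factoring powers of 11 out of the numerator and denominator: v_11(263538/37) = 4. Step 2 — apply |x|_p = p^{-v_p(x)} = 11^{-4} = 1/14641.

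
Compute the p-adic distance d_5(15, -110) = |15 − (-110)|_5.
d_5(15, -110) = 1/125

Step 1 — x − y = 15 − (-110) = 125. Step 2 — v_5(125) = 3 (factor: 125 = (5^3 · 1); the sign does not affect v_p). Step 3 — |x − y|_5 = 5^{-3} = 1/125.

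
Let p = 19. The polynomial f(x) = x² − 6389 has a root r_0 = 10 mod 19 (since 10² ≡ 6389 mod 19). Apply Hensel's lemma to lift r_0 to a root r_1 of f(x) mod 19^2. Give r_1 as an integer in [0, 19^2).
r_1 = 162 (mod 361)

Hensel's recurrence: r_{i+1} = r_i − f(r_i)·(f′(r_i))^{-1} mod 19^{i+2}, with f′(x) = 2x. Iterate:
  r_0 = 10 (mod 19)
  r_1 = 162 (mod 361)
Final: r_1 = 162, and one checks f(r_1) ≡ 0 mod 19^2.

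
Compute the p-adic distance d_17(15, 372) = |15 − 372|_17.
d_17(15, 372) = 1/17

Step 1 — x − y = 15 − 372 = -357. Step 2 — v_17(-357) = 1 (factor: -357 = −(17^1 · 21); the sign does not affect v_p). Step 3 — |x − y|_17 = 17^{-1} = 1/17.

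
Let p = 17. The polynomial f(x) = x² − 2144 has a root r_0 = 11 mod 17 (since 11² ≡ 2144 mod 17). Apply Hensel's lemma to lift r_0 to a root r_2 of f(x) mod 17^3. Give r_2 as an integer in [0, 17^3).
r_2 = 4346 (mod 4913)

Hensel's recurrence: r_{i+1} = r_i − f(r_i)·(f′(r_i))^{-1} mod 17^{i+2}, with f′(x) = 2x. Iterate:
  r_0 = 11 (mod 17)
  r_1 = 11 (mod 289)
  r_2 = 4346 (mod 4913)
Final: r_2 = 4346, and one checks f(r_2) ≡ 0 mod 17^3.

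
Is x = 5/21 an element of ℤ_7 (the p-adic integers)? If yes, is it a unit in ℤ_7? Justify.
x ∉ ℤ_7 (v_7(x) = -1 < 0)

ℤ_7 = {x ∈ ℚ_7 : v_7(x) ≥ 0} and ℤ_7^× = {x ∈ ℤ_7 : v_7(x) = 0}. Here v_7(5/21) = v_7(num) − v_7(den) = -1; compare against these criteria.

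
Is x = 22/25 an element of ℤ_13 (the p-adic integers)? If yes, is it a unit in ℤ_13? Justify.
x ∈ ℤ_13^× (unit); v_13(x) = 0

ℤ_13 = {x ∈ ℚ_13 : v_13(x) ≥ 0} and ℤ_13^× = {x ∈ ℤ_13 : v_13(x) = 0}. Here v_13(22/25) = v_13(num) − v_13(den) = 0; compare against these criteria.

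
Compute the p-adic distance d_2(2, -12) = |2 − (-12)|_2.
d_2(2, -12) = 1/2

Step 1 — x − y = 2 − (-12) = 14. Step 2 — v_2(14) = 1 (factor: 14 = (2^1 · 7); the sign does not affect v_p). Step 3 — |x − y|_2 = 2^{-1} = 1/2.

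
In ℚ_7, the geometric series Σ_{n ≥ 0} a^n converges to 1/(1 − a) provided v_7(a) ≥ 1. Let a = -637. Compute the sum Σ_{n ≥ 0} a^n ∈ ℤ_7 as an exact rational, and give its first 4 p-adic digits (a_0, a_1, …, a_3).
Σ a^n = 1/(1 − a) = 1/638;  first 4 digits = (1, 0, 1, 5)

v_7(a) = 2 ≥ 1, so the series converges in ℤ_7 to 1/(1 − a) = 1/(1 − (-637)) = 1/638. Expand this rational in ℤ_7: compute digits iteratively via d_i = x_i mod 7, x_{i+1} = (x_i − d_i)/7. The first 4 digits are (1, 0, 1, 5).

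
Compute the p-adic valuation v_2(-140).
v_2(-140) = 2

v_2(n) is the largest exponent k such that 2^k divides n. Factor out: -140 = -2^2 · 35. (Sign doesn't affect v_p.) So v_2(-140) = 2.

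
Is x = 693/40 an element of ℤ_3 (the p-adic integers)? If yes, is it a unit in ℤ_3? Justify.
x ∈ ℤ_3 but not a unit; v_3(x) = 2 > 0

ℤ_3 = {x ∈ ℚ_3 : v_3(x) ≥ 0} and ℤ_3^× = {x ∈ ℤ_3 : v_3(x) = 0}. Here v_3(693/40) = v_3(num) − v_3(den) = 2; compare against these criteria.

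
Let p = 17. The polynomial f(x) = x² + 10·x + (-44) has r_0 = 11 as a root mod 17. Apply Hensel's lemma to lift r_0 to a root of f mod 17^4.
r_3 = 64407 (mod 83521)

Hensel: r_{i+1} = r_i − f(r_i)·(f′(r_i))^{-1} mod 17^{i+2}, f′(x) = 2x + 10. Iterate:
  r_0 = 11 (mod 17)
  r_1 = 249 (mod 289)
  r_2 = 538 (mod 4913)
  r_3 = 64407 (mod 83521)
Final: r = 64407 satisfies f(r) ≡ 0 mod 17^4.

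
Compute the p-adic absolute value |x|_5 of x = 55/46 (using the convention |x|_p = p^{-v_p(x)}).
|55/46|_5 = 1/5

Step 1 — compute v_5(x) by factoring powers of 5 out of the numerator and denominator: v_5(55/46) = 1. Step 2 — apply |x|_p = p^{-v_p(x)} = 5^{-1} = 1/5.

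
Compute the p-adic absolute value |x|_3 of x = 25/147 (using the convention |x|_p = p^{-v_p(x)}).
|25/147|_3 = 3

Step 1 — compute v_3(x) by factoring powers of 3 out of the numerator and denominator: v_3(25/147) = -1. Step 2 — apply |x|_p = p^{-v_p(x)} = 3^{1} = 3.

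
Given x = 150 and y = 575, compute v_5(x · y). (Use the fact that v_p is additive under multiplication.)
v_5(86250) = 4

v_p(x) = 2 (factor: 150 = 5^2 · 6); v_p(y) = 2 (factor: 575 = 5^2 · 23). Additivity: v_p(xy) = v_p(x) + v_p(y) = 2 + 2 = 4. (Direct check: xy = 86250 = 5^4 · (138).)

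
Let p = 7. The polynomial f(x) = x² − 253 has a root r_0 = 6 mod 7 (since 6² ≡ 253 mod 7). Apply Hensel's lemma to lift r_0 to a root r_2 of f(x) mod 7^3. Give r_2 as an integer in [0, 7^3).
r_2 = 265 (mod 343)

Hensel's recurrence: r_{i+1} = r_i − f(r_i)·(f′(r_i))^{-1} mod 7^{i+2}, with f′(x) = 2x. Iterate:
  r_0 = 6 (mod 7)
  r_1 = 20 (mod 49)
  r_2 = 265 (mod 343)
Final: r_2 = 265, and one checks f(r_2) ≡ 0 mod 7^3.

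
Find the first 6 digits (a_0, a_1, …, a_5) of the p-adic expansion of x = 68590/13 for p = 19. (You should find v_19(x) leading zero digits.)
(a_0, …, a_5) = (0, 0, 0, 11, 17, 2)

v_19(68590/13) = 3, so a_0 = ... = a_2 = 0. Factor out: x = 19^3 · u with u = 10/13 a unit in ℤ_19. Expand u iteratively via a_{v+i} = u_i mod 19, u_{i+1} = (u_i − a_{v+i})/19:
  u_0 = 10/13;  a_3 = 11;  u_1 = (u_0 − 11)/19 = -7/13
  u_1 = -7/13;  a_4 = 17;  u_2 = (u_1 − 17)/19 = -12/13
  u_2 = -12/13;  a_5 = 2;  u_3 = (u_2 − 2)/19 = -2/13
Digits: (0, 0, 0, 11, 17, 2).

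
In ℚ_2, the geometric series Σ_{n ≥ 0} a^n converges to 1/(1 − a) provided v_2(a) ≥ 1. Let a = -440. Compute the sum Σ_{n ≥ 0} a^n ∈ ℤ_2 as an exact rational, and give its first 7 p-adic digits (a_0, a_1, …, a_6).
Σ a^n = 1/(1 − a) = 1/441;  first 7 digits = (1, 0, 0, 1, 0, 0, 0)

v_2(a) = 3 ≥ 1, so the series converges in ℤ_2 to 1/(1 − a) = 1/(1 − (-440)) = 1/441. Expand this rational in ℤ_2: compute digits iteratively via d_i = x_i mod 2, x_{i+1} = (x_i − d_i)/2. The first 7 digits are (1, 0, 0, 1, 0, 0, 0).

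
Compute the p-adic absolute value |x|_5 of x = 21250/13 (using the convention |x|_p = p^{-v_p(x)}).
|21250/13|_5 = 1/625

Step 1 — compute v_5(x) by factoring powers of 5 out of the numerator and denominator: v_5(21250/13) = 4. Step 2 — apply |x|_p = p^{-v_p(x)} = 5^{-4} = 1/625.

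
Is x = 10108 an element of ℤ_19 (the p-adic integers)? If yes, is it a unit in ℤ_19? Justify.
x ∈ ℤ_19 but not a unit; v_19(x) = 2 > 0

ℤ_19 = {x ∈ ℚ_19 : v_19(x) ≥ 0} and ℤ_19^× = {x ∈ ℤ_19 : v_19(x) = 0}. Here v_19(10108) = v_19(num) − v_19(den) = 2; compare against these criteria.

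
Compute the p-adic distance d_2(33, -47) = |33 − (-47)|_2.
d_2(33, -47) = 1/16

Step 1 — x − y = 33 − (-47) = 80. Step 2 — v_2(80) = 4 (factor: 80 = (2^4 · 5); the sign does not affect v_p). Step 3 — |x − y|_2 = 2^{-4} = 1/16.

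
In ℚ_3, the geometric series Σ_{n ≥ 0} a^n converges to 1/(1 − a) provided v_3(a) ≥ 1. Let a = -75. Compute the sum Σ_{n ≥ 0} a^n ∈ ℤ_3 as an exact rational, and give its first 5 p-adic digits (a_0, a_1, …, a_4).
Σ a^n = 1/(1 − a) = 1/76;  first 5 digits = (1, 2, 1, 0, 0)

v_3(a) = 1 ≥ 1, so the series converges in ℤ_3 to 1/(1 − a) = 1/(1 − (-75)) = 1/76. Expand this rational in ℤ_3: compute digits iteratively via d_i = x_i mod 3, x_{i+1} = (x_i − d_i)/3. The first 5 digits are (1, 2, 1, 0, 0).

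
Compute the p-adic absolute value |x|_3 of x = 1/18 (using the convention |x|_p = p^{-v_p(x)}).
|1/18|_3 = 9

Step 1 — compute v_3(x) by factoring powers of 3 out of the numerator and denominator: v_3(1/18) = -2. Step 2 — apply |x|_p = p^{-v_p(x)} = 3^{2} = 9.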